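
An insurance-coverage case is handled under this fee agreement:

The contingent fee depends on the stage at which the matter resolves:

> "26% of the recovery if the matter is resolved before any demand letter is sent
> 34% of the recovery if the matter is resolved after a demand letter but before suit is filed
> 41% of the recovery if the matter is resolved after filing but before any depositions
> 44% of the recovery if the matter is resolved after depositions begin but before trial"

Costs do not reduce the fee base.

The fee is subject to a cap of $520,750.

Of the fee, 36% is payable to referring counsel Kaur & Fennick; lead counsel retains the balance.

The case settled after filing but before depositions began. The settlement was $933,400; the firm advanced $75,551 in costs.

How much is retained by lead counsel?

$244,924.16

Fee base is the gross recovery, $933,400; costs are reimbursed separately.
The matter settled after filing but before depositions began, so the 41% rate applies.
$933,400 × 41% = $382,694.00
$382,694.00 is under the $520,750 cap.
Referral share: 36% of $382,694.00 = $137,769.84; lead counsel retains $382,694.00 − $137,769.84 = $244,924.16.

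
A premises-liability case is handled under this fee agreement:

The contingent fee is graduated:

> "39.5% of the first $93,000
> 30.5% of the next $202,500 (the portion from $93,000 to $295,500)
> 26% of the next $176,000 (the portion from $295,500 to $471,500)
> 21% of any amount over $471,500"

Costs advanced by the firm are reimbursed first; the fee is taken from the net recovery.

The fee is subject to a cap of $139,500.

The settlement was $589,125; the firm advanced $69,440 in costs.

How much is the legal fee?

$139,500.00

Fee base (net of costs): $589,125 − $69,440 = $519,685
First $93,000 at 39.5% = $36,735.00
Next $202,500 at 30.5% = $61,762.50
Next $176,000 at 26% = $45,760.00
Remaining $48,185 at 21% = $10,118.85
Fee: $36,735.00 + $61,762.50 + $45,760.00 + $10,118.85 = $154,376.35
$154,376.35 exceeds the $139,500 cap, so the fee is capped at $139,500.00.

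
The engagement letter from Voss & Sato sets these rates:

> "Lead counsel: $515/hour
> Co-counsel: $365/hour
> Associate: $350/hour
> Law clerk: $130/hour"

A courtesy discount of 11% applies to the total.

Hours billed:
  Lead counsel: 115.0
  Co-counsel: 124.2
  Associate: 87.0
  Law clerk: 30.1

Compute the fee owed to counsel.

$123,639.69

Lead counsel: 115.0 × $515 = $59,225.00
Co-counsel: 124.2 × $365 = $45,333.00
Associate: 87.0 × $350 = $30,450.00
Law clerk: 30.1 × $130 = $3,913.00
Subtotal: $138,921.00
Less 11% discount: −$15,281.31
Total: $138,921.00 − $15,281.31 = $123,639.69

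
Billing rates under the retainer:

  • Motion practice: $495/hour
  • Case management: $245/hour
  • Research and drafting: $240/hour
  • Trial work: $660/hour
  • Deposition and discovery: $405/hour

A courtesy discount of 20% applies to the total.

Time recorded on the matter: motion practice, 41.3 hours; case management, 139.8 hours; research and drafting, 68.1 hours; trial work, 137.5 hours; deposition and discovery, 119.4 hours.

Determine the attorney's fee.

Motion practice: 41.3 × $495 = $20,443.50
Case management: 139.8 × $245 = $34,251.00
Research and drafting: 68.1 × $240 = $16,344.00
Trial work: 137.5 × $660 = $90,750.00
Deposition and discovery: 119.4 × $405 = $48,357.00
Subtotal: $210,145.50
Less 20% discount: −$42,029.10
Total: $210,145.50 − $42,029.10 = $168,116.40

$168,116.40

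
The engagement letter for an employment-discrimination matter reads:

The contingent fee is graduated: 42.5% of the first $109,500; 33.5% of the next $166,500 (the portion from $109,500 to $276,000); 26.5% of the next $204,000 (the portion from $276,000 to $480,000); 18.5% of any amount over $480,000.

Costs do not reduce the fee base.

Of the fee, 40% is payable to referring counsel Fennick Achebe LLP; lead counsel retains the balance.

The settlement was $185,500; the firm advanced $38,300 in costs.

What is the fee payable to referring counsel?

$28,799.00

Fee base is the gross recovery, $185,500; costs are reimbursed separately.
First $109,500 at 42.5% = $46,537.50
Remaining $76,000 at 33.5% = $25,460.00
Fee: $46,537.50 + $25,460.00 = $71,997.50
Referral share: 40% of $71,997.50 = $28,799.00; lead counsel retains $71,997.50 − $28,799.00 = $43,198.50.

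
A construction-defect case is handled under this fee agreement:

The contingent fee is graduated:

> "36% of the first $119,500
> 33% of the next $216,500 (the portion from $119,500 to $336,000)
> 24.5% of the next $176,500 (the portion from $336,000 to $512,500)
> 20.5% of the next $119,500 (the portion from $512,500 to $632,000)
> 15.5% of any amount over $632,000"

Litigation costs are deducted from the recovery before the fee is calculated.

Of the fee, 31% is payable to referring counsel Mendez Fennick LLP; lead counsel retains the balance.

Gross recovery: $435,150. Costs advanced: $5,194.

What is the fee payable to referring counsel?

Fee base (net of costs): $435,150 − $5,194 = $429,956
First $119,500 at 36% = $43,020.00
Next $216,500 at 33% = $71,445.00
Remaining $93,956 at 24.5% = $23,019.22
Fee: $43,020.00 + $71,445.00 + $23,019.22 = $137,484.22
Referral share: 31% of $137,484.22 = $42,620.11; lead counsel retains $137,484.22 − $42,620.11 = $94,864.11.

$42,620.11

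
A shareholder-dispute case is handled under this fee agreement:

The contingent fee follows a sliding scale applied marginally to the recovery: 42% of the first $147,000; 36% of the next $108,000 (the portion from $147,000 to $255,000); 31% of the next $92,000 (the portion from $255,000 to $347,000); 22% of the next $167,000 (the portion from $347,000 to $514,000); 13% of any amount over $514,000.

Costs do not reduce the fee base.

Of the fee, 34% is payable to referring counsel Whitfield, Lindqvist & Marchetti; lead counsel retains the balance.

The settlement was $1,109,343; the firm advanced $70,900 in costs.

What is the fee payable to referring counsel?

$82,713.36

Fee base is the gross recovery, $1,109,343; costs are reimbursed separately.
First $147,000 at 42% = $61,740.00
Next $108,000 at 36% = $38,880.00
Next $92,000 at 31% = $28,520.00
Next $167,000 at 22% = $36,740.00
Remaining $595,343 at 13% = $77,394.59
Fee: $61,740.00 + $38,880.00 + $28,520.00 + $36,740.00 + $77,394.59 = $243,274.59
Referral share: 34% of $243,274.59 = $82,713.36; lead counsel retains $243,274.59 − $82,713.36 = $160,561.23.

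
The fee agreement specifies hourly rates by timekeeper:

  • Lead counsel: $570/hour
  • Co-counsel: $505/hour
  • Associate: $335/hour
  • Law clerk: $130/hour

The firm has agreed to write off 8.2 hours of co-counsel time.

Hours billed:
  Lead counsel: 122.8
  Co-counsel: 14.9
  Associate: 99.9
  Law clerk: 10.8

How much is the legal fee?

$108,250.00

Lead counsel: 122.8 × $570 = $69,996.00
Co-counsel: 14.9 × $505 = $7,524.50
Associate: 99.9 × $335 = $33,466.50
Law clerk: 10.8 × $130 = $1,404.00
Subtotal: $112,391.00
Write-off: 8.2 × $505 = $4,141.00
Total: $112,391.00 − $4,141.00 = $108,250.00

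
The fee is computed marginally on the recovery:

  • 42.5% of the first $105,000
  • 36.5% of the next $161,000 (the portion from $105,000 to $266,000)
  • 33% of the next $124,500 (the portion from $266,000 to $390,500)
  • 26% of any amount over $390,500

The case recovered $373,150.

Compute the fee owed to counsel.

First $105,000 at 42.5% = $44,625.00
Next $161,000 at 36.5% = $58,765.00
Remaining $107,150 at 33% = $35,359.50
Fee: $44,625.00 + $58,765.00 + $35,359.50 = $138,749.50

$138,749.50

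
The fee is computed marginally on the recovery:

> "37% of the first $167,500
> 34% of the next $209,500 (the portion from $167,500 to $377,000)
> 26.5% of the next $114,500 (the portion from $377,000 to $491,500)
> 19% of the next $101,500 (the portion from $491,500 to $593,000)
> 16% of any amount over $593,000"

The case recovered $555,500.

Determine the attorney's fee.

$175,707.50

First $167,500 at 37% = $61,975.00
Next $209,500 at 34% = $71,230.00
Next $114,500 at 26.5% = $30,342.50
Remaining $64,000 at 19% = $12,160.00
Fee: $61,975.00 + $71,230.00 + $30,342.50 + $12,160.00 = $175,707.50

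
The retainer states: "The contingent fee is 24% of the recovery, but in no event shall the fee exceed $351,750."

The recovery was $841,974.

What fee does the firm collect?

$202,073.76

24% of $841,974 = $202,073.76
That is under the $351,750 cap.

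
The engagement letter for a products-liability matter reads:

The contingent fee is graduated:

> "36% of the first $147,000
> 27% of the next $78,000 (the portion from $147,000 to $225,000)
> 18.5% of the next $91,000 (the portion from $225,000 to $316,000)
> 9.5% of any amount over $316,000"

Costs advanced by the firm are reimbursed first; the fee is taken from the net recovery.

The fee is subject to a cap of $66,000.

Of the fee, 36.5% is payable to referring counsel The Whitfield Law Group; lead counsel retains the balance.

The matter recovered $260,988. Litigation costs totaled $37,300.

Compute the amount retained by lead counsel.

Fee base (net of costs): $260,988 − $37,300 = $223,688
First $147,000 at 36% = $52,920.00
Remaining $76,688 at 27% = $20,705.76
Fee: $52,920.00 + $20,705.76 = $73,625.76
$73,625.76 exceeds the $66,000 cap, so the fee is capped at $66,000.00.
Referral share: 36.5% of $66,000.00 = $24,090.00; lead counsel retains $66,000.00 − $24,090.00 = $41,910.00.

$41,910.00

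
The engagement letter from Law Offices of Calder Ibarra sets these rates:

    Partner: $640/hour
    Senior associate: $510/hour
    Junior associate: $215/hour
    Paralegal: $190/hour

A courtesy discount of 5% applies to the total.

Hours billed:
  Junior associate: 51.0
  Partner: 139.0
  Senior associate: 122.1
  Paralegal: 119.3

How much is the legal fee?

$175,619.85

Partner: 139.0 × $640 = $88,960.00
Senior associate: 122.1 × $510 = $62,271.00
Junior associate: 51.0 × $215 = $10,965.00
Paralegal: 119.3 × $190 = $22,667.00
Subtotal: $184,863.00
Less 5% discount: −$9,243.15
Total: $184,863.00 − $9,243.15 = $175,619.85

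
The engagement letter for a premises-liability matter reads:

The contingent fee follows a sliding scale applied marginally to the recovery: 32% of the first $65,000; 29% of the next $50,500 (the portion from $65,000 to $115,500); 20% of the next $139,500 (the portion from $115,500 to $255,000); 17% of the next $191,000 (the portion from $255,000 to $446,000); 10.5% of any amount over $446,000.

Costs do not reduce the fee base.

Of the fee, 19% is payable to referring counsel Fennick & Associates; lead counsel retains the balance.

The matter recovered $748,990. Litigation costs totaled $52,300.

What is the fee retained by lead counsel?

Fee base is the gross recovery, $748,990; costs are reimbursed separately.
First $65,000 at 32% = $20,800.00
Next $50,500 at 29% = $14,645.00
Next $139,500 at 20% = $27,900.00
Next $191,000 at 17% = $32,470.00
Remaining $302,990 at 10.5% = $31,813.95
Fee: $20,800.00 + $14,645.00 + $27,900.00 + $32,470.00 + $31,813.95 = $127,628.95
Referral share: 19% of $127,628.95 = $24,249.50; lead counsel retains $127,628.95 − $24,249.50 = $103,379.45.

$103,379.45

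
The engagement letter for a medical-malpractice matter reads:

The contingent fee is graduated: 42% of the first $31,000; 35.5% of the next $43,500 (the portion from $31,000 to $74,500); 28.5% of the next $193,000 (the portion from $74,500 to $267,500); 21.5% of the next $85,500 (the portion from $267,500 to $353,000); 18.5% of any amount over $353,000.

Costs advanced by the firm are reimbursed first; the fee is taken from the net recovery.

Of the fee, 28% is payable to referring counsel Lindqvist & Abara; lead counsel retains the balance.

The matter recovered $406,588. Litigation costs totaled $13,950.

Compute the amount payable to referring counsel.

Fee base (net of costs): $406,588 − $13,950 = $392,638
First $31,000 at 42% = $13,020.00
Next $43,500 at 35.5% = $15,442.50
Next $193,000 at 28.5% = $55,005.00
Next $85,500 at 21.5% = $18,382.50
Remaining $39,638 at 18.5% = $7,333.03
Fee: $13,020.00 + $15,442.50 + $55,005.00 + $18,382.50 + $7,333.03 = $109,183.03
Referral share: 28% of $109,183.03 = $30,571.25; lead counsel retains $109,183.03 − $30,571.25 = $78,611.78.

$30,571.25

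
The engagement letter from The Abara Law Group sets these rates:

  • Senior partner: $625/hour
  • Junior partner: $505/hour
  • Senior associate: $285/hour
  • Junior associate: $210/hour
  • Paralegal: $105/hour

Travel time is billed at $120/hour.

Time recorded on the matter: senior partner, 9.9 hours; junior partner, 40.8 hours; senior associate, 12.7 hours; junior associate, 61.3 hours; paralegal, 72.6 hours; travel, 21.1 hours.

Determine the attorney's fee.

$53,439.00

Senior partner: 9.9 × $625 = $6,187.50
Junior partner: 40.8 × $505 = $20,604.00
Senior associate: 12.7 × $285 = $3,619.50
Junior associate: 61.3 × $210 = $12,873.00
Paralegal: 72.6 × $105 = $7,623.00
Subtotal: $6,187.50 + $20,604.00 + $3,619.50 + $12,873.00 + $7,623.00 = $50,907.00
Travel: 21.1 × $120 = $2,532.00
Total: $50,907.00 + $2,532.00 = $53,439.00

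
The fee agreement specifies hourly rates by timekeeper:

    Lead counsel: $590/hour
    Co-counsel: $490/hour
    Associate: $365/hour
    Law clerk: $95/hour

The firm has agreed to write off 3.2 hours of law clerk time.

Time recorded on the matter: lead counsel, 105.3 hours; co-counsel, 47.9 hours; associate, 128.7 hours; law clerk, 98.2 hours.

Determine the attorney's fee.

Lead counsel: 105.3 × $590 = $62,127.00
Co-counsel: 47.9 × $490 = $23,471.00
Associate: 128.7 × $365 = $46,975.50
Law clerk: 98.2 × $95 = $9,329.00
Subtotal: $141,902.50
Write-off: 3.2 × $95 = $304.00
Total: $141,902.50 − $304.00 = $141,598.50

$141,598.50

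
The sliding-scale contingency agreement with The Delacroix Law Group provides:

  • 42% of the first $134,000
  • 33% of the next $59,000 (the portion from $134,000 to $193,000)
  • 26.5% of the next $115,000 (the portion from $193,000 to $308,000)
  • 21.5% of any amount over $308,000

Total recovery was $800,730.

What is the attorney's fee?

First $134,000 at 42% = $56,280.00
Next $59,000 at 33% = $19,470.00
Next $115,000 at 26.5% = $30,475.00
Remaining $492,730 at 21.5% = $105,936.95
Fee: $56,280.00 + $19,470.00 + $30,475.00 + $105,936.95 = $212,161.95

$212,161.95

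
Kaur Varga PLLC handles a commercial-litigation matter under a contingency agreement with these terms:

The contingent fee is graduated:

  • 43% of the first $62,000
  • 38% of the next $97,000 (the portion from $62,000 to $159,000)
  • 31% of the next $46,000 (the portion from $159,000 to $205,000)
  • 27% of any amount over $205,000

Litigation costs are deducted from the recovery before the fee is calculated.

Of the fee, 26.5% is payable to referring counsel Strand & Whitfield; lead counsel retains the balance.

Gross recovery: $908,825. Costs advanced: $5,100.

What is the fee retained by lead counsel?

Fee base (net of costs): $908,825 − $5,100 = $903,725
First $62,000 at 43% = $26,660.00
Next $97,000 at 38% = $36,860.00
Next $46,000 at 31% = $14,260.00
Remaining $698,725 at 27% = $188,655.75
Fee: $26,660.00 + $36,860.00 + $14,260.00 + $188,655.75 = $266,435.75
Referral share: 26.5% of $266,435.75 = $70,605.47; lead counsel retains $266,435.75 − $70,605.47 = $195,830.28.

$195,830.28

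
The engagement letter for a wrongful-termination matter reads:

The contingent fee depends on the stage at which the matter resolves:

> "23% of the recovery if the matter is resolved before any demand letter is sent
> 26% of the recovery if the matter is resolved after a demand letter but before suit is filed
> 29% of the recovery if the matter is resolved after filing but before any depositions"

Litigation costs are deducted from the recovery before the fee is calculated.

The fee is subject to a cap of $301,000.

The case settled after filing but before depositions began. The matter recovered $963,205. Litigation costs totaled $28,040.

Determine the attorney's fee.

$271,197.85

Fee base (net of costs): $963,205 − $28,040 = $935,165
The matter settled after filing but before depositions began, so the 29% rate applies.
$935,165 × 29% = $271,197.85
$271,197.85 is under the $301,000 cap.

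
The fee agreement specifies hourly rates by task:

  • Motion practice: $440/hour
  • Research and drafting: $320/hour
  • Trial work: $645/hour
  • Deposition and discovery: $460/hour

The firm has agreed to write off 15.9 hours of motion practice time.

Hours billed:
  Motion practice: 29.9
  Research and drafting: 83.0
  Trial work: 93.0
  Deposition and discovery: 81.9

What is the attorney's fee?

$130,379.00

Motion practice: 29.9 × $440 = $13,156.00
Research and drafting: 83.0 × $320 = $26,560.00
Trial work: 93.0 × $645 = $59,985.00
Deposition and discovery: 81.9 × $460 = $37,674.00
Subtotal: $137,375.00
Write-off: 15.9 × $440 = $6,996.00
Total: $137,375.00 − $6,996.00 = $130,379.00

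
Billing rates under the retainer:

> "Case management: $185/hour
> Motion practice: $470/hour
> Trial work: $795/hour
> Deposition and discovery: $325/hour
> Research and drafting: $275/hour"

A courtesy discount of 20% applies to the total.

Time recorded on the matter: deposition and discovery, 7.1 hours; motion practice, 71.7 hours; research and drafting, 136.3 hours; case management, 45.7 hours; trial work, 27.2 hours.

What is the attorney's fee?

$82,854.00

Case management: 45.7 × $185 = $8,454.50
Motion practice: 71.7 × $470 = $33,699.00
Trial work: 27.2 × $795 = $21,624.00
Deposition and discovery: 7.1 × $325 = $2,307.50
Research and drafting: 136.3 × $275 = $37,482.50
Subtotal: $103,567.50
Less 20% discount: −$20,713.50
Total: $103,567.50 − $20,713.50 = $82,854.00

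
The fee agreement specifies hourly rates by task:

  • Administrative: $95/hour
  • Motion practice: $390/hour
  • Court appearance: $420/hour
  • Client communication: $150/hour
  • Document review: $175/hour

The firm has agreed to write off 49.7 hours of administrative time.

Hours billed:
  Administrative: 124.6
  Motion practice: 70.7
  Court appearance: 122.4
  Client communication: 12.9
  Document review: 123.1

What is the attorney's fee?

Administrative: 124.6 × $95 = $11,837.00
Motion practice: 70.7 × $390 = $27,573.00
Court appearance: 122.4 × $420 = $51,408.00
Client communication: 12.9 × $150 = $1,935.00
Document review: 123.1 × $175 = $21,542.50
Subtotal: $114,295.50
Write-off: 49.7 × $95 = $4,721.50
Total: $114,295.50 − $4,721.50 = $109,574.00

$109,574.00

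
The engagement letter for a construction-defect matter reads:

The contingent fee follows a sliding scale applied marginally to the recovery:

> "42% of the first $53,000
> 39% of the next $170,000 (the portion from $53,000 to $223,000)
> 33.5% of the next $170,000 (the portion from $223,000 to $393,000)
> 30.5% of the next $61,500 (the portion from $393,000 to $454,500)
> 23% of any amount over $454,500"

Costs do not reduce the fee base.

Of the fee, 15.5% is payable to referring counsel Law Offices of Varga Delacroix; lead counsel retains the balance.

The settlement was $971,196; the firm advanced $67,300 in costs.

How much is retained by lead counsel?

$239,225.91

Fee base is the gross recovery, $971,196; costs are reimbursed separately.
First $53,000 at 42% = $22,260.00
Next $170,000 at 39% = $66,300.00
Next $170,000 at 33.5% = $56,950.00
Next $61,500 at 30.5% = $18,757.50
Remaining $516,696 at 23% = $118,840.08
Fee: $22,260.00 + $66,300.00 + $56,950.00 + $18,757.50 + $118,840.08 = $283,107.58
Referral share: 15.5% of $283,107.58 = $43,881.67; lead counsel retains $283,107.58 − $43,881.67 = $239,225.91.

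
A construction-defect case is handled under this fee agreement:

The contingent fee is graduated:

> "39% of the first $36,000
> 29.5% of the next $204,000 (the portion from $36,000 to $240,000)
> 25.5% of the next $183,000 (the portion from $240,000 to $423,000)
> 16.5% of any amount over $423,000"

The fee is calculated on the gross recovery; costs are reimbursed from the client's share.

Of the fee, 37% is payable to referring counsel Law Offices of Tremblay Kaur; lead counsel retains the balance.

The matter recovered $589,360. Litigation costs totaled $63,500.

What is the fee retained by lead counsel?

Fee base is the gross recovery, $589,360; costs are reimbursed separately.
First $36,000 at 39% = $14,040.00
Next $204,000 at 29.5% = $60,180.00
Next $183,000 at 25.5% = $46,665.00
Remaining $166,360 at 16.5% = $27,449.40
Fee: $14,040.00 + $60,180.00 + $46,665.00 + $27,449.40 = $148,334.40
Referral share: 37% of $148,334.40 = $54,883.73; lead counsel retains $148,334.40 − $54,883.73 = $93,450.67.

$93,450.67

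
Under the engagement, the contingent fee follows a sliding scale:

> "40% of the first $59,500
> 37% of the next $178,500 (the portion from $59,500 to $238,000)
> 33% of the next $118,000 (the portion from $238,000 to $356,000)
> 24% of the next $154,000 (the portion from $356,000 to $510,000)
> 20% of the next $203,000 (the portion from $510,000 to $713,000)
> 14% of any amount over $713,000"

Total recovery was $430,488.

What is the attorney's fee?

First $59,500 at 40% = $23,800.00
Next $178,500 at 37% = $66,045.00
Next $118,000 at 33% = $38,940.00
Remaining $74,488 at 24% = $17,877.12
Fee: $23,800.00 + $66,045.00 + $38,940.00 + $17,877.12 = $146,662.12

$146,662.12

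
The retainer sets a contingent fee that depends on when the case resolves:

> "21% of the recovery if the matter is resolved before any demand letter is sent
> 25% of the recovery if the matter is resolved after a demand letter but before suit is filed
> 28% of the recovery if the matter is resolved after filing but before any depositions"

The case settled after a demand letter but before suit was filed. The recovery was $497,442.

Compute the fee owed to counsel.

$124,360.50

The matter settled after a demand letter but before suit was filed, so the 25% rate applies.
$497,442 × 25% = $124,360.50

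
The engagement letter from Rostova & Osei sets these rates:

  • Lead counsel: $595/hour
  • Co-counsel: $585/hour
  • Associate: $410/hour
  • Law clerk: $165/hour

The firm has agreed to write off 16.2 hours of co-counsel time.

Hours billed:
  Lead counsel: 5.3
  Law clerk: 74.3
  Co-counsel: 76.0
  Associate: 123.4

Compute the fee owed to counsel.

Lead counsel: 5.3 × $595 = $3,153.50
Co-counsel: 76.0 × $585 = $44,460.00
Associate: 123.4 × $410 = $50,594.00
Law clerk: 74.3 × $165 = $12,259.50
Subtotal: $110,467.00
Write-off: 16.2 × $585 = $9,477.00
Total: $110,467.00 − $9,477.00 = $100,990.00

$100,990.00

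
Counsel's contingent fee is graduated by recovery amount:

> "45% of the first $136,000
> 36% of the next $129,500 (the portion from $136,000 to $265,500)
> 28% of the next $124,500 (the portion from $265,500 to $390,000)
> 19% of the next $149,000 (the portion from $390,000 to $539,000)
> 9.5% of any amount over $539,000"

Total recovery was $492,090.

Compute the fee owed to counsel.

$162,077.10

First $136,000 at 45% = $61,200.00
Next $129,500 at 36% = $46,620.00
Next $124,500 at 28% = $34,860.00
Remaining $102,090 at 19% = $19,397.10
Fee: $61,200.00 + $46,620.00 + $34,860.00 + $19,397.10 = $162,077.10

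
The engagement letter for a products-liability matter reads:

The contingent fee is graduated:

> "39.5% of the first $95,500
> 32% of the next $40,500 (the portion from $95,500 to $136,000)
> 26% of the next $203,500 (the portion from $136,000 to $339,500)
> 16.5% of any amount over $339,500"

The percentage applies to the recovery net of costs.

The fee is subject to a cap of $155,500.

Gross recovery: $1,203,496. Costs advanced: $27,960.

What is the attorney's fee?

$155,500.00

Fee base (net of costs): $1,203,496 − $27,960 = $1,175,536
First $95,500 at 39.5% = $37,722.50
Next $40,500 at 32% = $12,960.00
Next $203,500 at 26% = $52,910.00
Remaining $836,036 at 16.5% = $137,945.94
Fee: $37,722.50 + $12,960.00 + $52,910.00 + $137,945.94 = $241,538.44
$241,538.44 exceeds the $155,500 cap, so the fee is capped at $155,500.00.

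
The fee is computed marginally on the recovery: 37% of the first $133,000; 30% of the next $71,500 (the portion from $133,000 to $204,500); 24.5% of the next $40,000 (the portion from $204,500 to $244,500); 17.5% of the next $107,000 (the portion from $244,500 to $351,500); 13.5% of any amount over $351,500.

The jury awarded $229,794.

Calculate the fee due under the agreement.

First $133,000 at 37% = $49,210.00
Next $71,500 at 30% = $21,450.00
Remaining $25,294 at 24.5% = $6,197.03
Fee: $49,210.00 + $21,450.00 + $6,197.03 = $76,857.03

$76,857.03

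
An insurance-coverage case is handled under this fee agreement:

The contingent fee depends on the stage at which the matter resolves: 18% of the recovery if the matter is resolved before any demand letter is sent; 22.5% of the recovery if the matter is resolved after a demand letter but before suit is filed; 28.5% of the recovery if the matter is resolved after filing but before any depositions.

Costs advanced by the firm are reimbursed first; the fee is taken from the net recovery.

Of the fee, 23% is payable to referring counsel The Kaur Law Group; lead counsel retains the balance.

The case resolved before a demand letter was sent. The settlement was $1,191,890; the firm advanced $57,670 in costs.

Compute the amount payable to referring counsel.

$46,956.71

Fee base (net of costs): $1,191,890 − $57,670 = $1,134,220
The matter resolved before a demand letter was sent, so the 18% rate applies.
$1,134,220 × 18% = $204,159.60
Referral share: 23% of $204,159.60 = $46,956.71; lead counsel retains $204,159.60 − $46,956.71 = $157,202.89.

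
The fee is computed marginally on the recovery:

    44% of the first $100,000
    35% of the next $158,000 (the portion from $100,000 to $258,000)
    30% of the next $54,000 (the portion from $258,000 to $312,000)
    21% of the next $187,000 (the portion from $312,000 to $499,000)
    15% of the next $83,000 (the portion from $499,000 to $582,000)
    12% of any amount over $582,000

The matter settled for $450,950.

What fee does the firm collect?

First $100,000 at 44% = $44,000.00
Next $158,000 at 35% = $55,300.00
Next $54,000 at 30% = $16,200.00
Remaining $138,950 at 21% = $29,179.50
Fee: $44,000.00 + $55,300.00 + $16,200.00 + $29,179.50 = $144,679.50

$144,679.50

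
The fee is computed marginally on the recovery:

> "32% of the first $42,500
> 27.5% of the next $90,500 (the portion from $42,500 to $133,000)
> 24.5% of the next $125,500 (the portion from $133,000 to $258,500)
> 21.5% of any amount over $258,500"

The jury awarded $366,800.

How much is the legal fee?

$92,519.50

First $42,500 at 32% = $13,600.00
Next $90,500 at 27.5% = $24,887.50
Next $125,500 at 24.5% = $30,747.50
Remaining $108,300 at 21.5% = $23,284.50
Fee: $13,600.00 + $24,887.50 + $30,747.50 + $23,284.50 = $92,519.50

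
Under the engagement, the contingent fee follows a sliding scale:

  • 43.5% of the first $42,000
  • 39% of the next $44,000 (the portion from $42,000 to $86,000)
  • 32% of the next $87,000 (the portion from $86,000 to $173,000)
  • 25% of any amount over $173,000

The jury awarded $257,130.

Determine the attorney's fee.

$84,302.50

First $42,000 at 43.5% = $18,270.00
Next $44,000 at 39% = $17,160.00
Next $87,000 at 32% = $27,840.00
Remaining $84,130 at 25% = $21,032.50
Fee: $18,270.00 + $17,160.00 + $27,840.00 + $21,032.50 = $84,302.50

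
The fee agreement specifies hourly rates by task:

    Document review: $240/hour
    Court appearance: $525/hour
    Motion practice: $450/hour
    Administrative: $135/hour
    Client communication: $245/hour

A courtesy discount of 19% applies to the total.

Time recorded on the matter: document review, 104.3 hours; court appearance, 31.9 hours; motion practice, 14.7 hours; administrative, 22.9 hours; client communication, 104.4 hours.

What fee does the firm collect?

Document review: 104.3 × $240 = $25,032.00
Court appearance: 31.9 × $525 = $16,747.50
Motion practice: 14.7 × $450 = $6,615.00
Administrative: 22.9 × $135 = $3,091.50
Client communication: 104.4 × $245 = $25,578.00
Subtotal: $77,064.00
Less 19% discount: −$14,642.16
Total: $77,064.00 − $14,642.16 = $62,421.84

$62,421.84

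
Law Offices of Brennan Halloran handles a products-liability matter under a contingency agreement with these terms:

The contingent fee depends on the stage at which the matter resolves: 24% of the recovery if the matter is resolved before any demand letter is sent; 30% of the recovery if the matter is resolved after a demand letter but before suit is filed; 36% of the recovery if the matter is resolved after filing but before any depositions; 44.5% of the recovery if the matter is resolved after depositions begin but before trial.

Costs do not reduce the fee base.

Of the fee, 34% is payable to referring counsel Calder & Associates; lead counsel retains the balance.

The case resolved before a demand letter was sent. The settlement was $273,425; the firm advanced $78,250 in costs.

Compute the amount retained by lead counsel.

Fee base is the gross recovery, $273,425; costs are reimbursed separately.
The matter resolved before a demand letter was sent, so the 24% rate applies.
$273,425 × 24% = $65,622.00
Referral share: 34% of $65,622.00 = $22,311.48; lead counsel retains $65,622.00 − $22,311.48 = $43,310.52.

$43,310.52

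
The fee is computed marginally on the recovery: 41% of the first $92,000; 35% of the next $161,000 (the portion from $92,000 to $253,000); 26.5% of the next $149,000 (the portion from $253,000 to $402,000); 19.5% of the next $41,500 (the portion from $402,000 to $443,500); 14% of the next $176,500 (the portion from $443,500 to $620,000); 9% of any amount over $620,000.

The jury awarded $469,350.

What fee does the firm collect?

First $92,000 at 41% = $37,720.00
Next $161,000 at 35% = $56,350.00
Next $149,000 at 26.5% = $39,485.00
Next $41,500 at 19.5% = $8,092.50
Remaining $25,850 at 14% = $3,619.00
Fee: $37,720.00 + $56,350.00 + $39,485.00 + $8,092.50 + $3,619.00 = $145,266.50

$145,266.50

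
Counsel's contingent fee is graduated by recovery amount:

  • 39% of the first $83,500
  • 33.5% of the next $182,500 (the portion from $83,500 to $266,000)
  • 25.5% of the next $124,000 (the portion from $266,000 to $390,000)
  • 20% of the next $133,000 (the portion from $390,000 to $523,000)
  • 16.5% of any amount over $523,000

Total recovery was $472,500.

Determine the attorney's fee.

First $83,500 at 39% = $32,565.00
Next $182,500 at 33.5% = $61,137.50
Next $124,000 at 25.5% = $31,620.00
Remaining $82,500 at 20% = $16,500.00
Fee: $32,565.00 + $61,137.50 + $31,620.00 + $16,500.00 = $141,822.50

$141,822.50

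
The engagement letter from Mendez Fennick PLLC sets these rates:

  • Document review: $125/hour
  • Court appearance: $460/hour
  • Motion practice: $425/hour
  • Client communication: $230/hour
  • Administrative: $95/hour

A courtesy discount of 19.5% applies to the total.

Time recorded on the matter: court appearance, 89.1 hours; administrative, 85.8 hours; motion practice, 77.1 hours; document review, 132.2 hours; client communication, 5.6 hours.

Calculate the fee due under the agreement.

$80,272.59

Document review: 132.2 × $125 = $16,525.00
Court appearance: 89.1 × $460 = $40,986.00
Motion practice: 77.1 × $425 = $32,767.50
Client communication: 5.6 × $230 = $1,288.00
Administrative: 85.8 × $95 = $8,151.00
Subtotal: $99,717.50
Less 19.5% discount: −$19,444.91
Total: $99,717.50 − $19,444.91 = $80,272.59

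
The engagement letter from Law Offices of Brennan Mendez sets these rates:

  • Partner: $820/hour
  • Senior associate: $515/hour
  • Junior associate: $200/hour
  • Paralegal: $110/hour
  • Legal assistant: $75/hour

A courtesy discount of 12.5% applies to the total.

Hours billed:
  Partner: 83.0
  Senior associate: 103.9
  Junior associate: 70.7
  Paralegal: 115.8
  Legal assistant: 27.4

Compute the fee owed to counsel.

Partner: 83.0 × $820 = $68,060.00
Senior associate: 103.9 × $515 = $53,508.50
Junior associate: 70.7 × $200 = $14,140.00
Paralegal: 115.8 × $110 = $12,738.00
Legal assistant: 27.4 × $75 = $2,055.00
Subtotal: $150,501.50
Less 12.5% discount: −$18,812.69
Total: $150,501.50 − $18,812.69 = $131,688.81

$131,688.81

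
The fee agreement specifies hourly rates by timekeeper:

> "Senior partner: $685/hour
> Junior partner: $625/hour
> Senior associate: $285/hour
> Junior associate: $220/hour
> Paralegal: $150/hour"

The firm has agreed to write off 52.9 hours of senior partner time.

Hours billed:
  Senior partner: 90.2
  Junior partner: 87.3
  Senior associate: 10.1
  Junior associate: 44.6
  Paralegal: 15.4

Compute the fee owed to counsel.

Senior partner: 90.2 × $685 = $61,787.00
Junior partner: 87.3 × $625 = $54,562.50
Senior associate: 10.1 × $285 = $2,878.50
Junior associate: 44.6 × $220 = $9,812.00
Paralegal: 15.4 × $150 = $2,310.00
Subtotal: $131,350.00
Write-off: 52.9 × $685 = $36,236.50
Total: $131,350.00 − $36,236.50 = $95,113.50

$95,113.50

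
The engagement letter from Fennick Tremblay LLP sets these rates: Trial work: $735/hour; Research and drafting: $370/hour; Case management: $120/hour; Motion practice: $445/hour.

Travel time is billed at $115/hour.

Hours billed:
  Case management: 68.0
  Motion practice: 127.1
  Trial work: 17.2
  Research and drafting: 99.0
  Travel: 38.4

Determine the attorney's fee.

Trial work: 17.2 × $735 = $12,642.00
Research and drafting: 99.0 × $370 = $36,630.00
Case management: 68.0 × $120 = $8,160.00
Motion practice: 127.1 × $445 = $56,559.50
Subtotal: $12,642.00 + $36,630.00 + $8,160.00 + $56,559.50 = $113,991.50
Travel: 38.4 × $115 = $4,416.00
Total: $113,991.50 + $4,416.00 = $118,407.50

$118,407.50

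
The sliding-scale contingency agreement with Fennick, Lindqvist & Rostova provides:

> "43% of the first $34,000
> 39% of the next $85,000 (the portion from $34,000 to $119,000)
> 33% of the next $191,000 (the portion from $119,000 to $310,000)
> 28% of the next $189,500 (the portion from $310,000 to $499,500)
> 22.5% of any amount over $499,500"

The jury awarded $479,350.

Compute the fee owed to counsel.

$158,218.00

First $34,000 at 43% = $14,620.00
Next $85,000 at 39% = $33,150.00
Next $191,000 at 33% = $63,030.00
Remaining $169,350 at 28% = $47,418.00
Fee: $14,620.00 + $33,150.00 + $63,030.00 + $47,418.00 = $158,218.00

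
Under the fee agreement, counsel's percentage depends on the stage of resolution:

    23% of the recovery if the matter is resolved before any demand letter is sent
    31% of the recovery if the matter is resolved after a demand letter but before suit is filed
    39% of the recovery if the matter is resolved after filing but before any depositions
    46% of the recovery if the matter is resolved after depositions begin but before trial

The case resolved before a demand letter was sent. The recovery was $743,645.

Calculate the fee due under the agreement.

The matter resolved before a demand letter was sent, so the 23% rate applies.
$743,645 × 23% = $171,038.35

$171,038.35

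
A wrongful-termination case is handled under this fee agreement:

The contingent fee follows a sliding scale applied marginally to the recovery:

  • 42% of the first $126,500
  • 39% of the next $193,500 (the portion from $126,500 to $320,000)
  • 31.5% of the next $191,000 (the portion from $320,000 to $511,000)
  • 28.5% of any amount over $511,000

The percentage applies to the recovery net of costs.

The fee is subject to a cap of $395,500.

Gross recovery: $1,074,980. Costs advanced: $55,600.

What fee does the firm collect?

$333,648.30

Fee base (net of costs): $1,074,980 − $55,600 = $1,019,380
First $126,500 at 42% = $53,130.00
Next $193,500 at 39% = $75,465.00
Next $191,000 at 31.5% = $60,165.00
Remaining $508,380 at 28.5% = $144,888.30
Fee: $53,130.00 + $75,465.00 + $60,165.00 + $144,888.30 = $333,648.30
$333,648.30 is under the $395,500 cap.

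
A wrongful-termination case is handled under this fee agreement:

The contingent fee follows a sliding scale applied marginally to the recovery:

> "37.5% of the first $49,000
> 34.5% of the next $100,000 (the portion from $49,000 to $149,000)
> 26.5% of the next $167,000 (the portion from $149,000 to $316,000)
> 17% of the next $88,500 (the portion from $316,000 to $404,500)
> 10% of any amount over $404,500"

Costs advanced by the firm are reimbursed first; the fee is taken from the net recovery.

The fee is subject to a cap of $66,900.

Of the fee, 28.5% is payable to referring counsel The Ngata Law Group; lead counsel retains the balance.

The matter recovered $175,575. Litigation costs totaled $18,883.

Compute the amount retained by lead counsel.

$39,263.07

Fee base (net of costs): $175,575 − $18,883 = $156,692
First $49,000 at 37.5% = $18,375.00
Next $100,000 at 34.5% = $34,500.00
Remaining $7,692 at 26.5% = $2,038.38
Fee: $18,375.00 + $34,500.00 + $2,038.38 = $54,913.38
$54,913.38 is under the $66,900 cap.
Referral share: 28.5% of $54,913.38 = $15,650.31; lead counsel retains $54,913.38 − $15,650.31 = $39,263.07.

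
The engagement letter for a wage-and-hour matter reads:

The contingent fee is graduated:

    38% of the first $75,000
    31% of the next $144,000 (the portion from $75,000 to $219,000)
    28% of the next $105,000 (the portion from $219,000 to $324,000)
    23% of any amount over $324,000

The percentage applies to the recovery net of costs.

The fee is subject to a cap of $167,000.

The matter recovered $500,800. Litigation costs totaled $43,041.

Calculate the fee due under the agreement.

$133,304.57

Fee base (net of costs): $500,800 − $43,041 = $457,759
First $75,000 at 38% = $28,500.00
Next $144,000 at 31% = $44,640.00
Next $105,000 at 28% = $29,400.00
Remaining $133,759 at 23% = $30,764.57
Fee: $28,500.00 + $44,640.00 + $29,400.00 + $30,764.57 = $133,304.57
$133,304.57 is under the $167,000 cap.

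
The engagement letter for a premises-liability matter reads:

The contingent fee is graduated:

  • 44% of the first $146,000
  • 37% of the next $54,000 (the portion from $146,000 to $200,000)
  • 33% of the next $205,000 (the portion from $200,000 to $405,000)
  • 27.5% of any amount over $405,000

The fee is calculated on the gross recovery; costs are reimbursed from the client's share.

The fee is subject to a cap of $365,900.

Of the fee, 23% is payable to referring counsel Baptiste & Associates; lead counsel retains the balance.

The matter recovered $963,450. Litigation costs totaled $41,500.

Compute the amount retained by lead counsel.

$235,191.69

Fee base is the gross recovery, $963,450; costs are reimbursed separately.
First $146,000 at 44% = $64,240.00
Next $54,000 at 37% = $19,980.00
Next $205,000 at 33% = $67,650.00
Remaining $558,450 at 27.5% = $153,573.75
Fee: $64,240.00 + $19,980.00 + $67,650.00 + $153,573.75 = $305,443.75
$305,443.75 is under the $365,900 cap.
Referral share: 23% of $305,443.75 = $70,252.06; lead counsel retains $305,443.75 − $70,252.06 = $235,191.69.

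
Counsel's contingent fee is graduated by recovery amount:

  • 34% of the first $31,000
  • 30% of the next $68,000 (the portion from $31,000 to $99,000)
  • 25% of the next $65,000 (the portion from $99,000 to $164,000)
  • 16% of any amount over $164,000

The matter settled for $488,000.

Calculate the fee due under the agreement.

First $31,000 at 34% = $10,540.00
Next $68,000 at 30% = $20,400.00
Next $65,000 at 25% = $16,250.00
Remaining $324,000 at 16% = $51,840.00
Fee: $10,540.00 + $20,400.00 + $16,250.00 + $51,840.00 = $99,030.00

$99,030.00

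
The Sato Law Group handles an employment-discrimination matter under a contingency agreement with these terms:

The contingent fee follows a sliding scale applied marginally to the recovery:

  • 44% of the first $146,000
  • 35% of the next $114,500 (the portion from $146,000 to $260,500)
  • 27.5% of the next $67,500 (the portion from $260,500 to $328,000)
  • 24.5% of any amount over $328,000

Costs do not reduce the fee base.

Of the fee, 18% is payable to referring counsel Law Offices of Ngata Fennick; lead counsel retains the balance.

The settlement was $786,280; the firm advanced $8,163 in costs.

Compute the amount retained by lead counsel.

Fee base is the gross recovery, $786,280; costs are reimbursed separately.
First $146,000 at 44% = $64,240.00
Next $114,500 at 35% = $40,075.00
Next $67,500 at 27.5% = $18,562.50
Remaining $458,280 at 24.5% = $112,278.60
Fee: $64,240.00 + $40,075.00 + $18,562.50 + $112,278.60 = $235,156.10
Referral share: 18% of $235,156.10 = $42,328.10; lead counsel retains $235,156.10 − $42,328.10 = $192,828.00.

$192,828.00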